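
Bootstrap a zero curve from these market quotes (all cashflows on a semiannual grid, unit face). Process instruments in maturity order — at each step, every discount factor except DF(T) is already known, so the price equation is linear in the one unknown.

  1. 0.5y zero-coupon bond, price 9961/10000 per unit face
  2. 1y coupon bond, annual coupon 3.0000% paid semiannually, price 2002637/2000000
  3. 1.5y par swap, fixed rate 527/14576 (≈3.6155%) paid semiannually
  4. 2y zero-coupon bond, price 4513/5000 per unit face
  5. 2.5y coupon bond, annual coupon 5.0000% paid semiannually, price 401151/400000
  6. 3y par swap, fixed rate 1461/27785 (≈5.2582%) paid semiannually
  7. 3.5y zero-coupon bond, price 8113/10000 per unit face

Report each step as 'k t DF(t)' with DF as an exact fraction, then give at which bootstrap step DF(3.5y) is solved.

1 1/2 9961/10000
2 1 4859/5000
3 3/2 9473/10000
4 2 4513/5000
5 5/2 8853/10000
6 3 8539/10000
7 7/2 8113/10000
DF(3.5y) is solved at step 7

step 1 [0.5y] zero: DF = P = 9961/10000 ≈ 0.996100
step 2 [1y] bond c/2=3/200: DF=(2002637/2000000 − 3/200·(0.996100))/(1+3/200) = 4859/5000 ≈ 0.971800
step 3 [1.5y] swap r/2=527/29152: DF=(1 − 527/29152·(0.996100+0.971800))/(1+527/29152) = 9473/10000 ≈ 0.947300
step 4 [2y] zero: DF = P = 4513/5000 ≈ 0.902600
step 5 [2.5y] bond c/2=1/40: DF=(401151/400000 − 1/40·(0.996100+0.971800+0.947300+0.902600))/(1+1/40) = 8853/10000 ≈ 0.885300
step 6 [3y] swap r/2=1461/55570: DF=(1 − 1461/55570·(0.996100+0.971800+0.947300+0.902600+0.885300))/(1+1461/55570) = 8539/10000 ≈ 0.853900
step 7 [3.5y] zero: DF = P = 8113/10000 ≈ 0.811300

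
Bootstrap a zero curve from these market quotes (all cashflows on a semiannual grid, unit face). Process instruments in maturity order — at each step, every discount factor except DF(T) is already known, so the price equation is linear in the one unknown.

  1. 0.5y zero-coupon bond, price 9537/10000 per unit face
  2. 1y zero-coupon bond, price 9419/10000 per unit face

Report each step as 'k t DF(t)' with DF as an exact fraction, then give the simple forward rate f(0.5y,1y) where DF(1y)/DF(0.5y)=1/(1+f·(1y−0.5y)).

1 1/2 9537/10000
2 1 9419/10000
f(0.5y,1y) = ((9537/10000)/(9419/10000) − 1)/(1/2) = 236/9419 ≈ 2.5056%

step 1 [0.5y] zero: DF = P = 9537/10000 ≈ 0.953700
step 2 [1y] zero: DF = P = 9419/10000 ≈ 0.941900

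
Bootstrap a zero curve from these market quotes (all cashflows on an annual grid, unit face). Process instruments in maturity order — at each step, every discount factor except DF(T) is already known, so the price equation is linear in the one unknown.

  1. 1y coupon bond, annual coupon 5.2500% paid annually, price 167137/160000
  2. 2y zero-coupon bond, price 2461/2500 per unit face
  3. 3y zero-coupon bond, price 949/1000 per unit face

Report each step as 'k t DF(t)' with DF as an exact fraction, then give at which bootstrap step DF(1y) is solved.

step 1 [1y] bond c/1=21/400: DF=(167137/160000 − 21/400·(0))/(1+21/400) = 397/400 ≈ 0.992500
step 2 [2y] zero: DF = P = 2461/2500 ≈ 0.984400
step 3 [3y] zero: DF = P = 949/1000 ≈ 0.949000

1 1 397/400
2 2 2461/2500
3 3 949/1000
DF(1y) is solved at step 1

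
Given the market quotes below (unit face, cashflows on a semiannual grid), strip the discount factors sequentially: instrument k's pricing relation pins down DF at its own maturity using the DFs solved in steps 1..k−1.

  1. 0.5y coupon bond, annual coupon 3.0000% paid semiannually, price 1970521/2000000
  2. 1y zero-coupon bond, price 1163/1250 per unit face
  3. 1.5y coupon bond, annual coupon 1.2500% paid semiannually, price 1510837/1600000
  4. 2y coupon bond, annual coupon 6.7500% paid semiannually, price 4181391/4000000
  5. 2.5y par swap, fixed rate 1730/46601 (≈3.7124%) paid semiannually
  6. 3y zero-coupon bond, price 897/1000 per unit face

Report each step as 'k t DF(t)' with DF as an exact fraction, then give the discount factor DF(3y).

step 1 [0.5y] bond c/2=3/200: DF=(1970521/2000000 − 3/200·(0))/(1+3/200) = 9707/10000 ≈ 0.970700
step 2 [1y] zero: DF = P = 1163/1250 ≈ 0.930400
step 3 [1.5y] bond c/2=1/160: DF=(1510837/1600000 − 1/160·(0.970700+0.930400))/(1+1/160) = 4633/5000 ≈ 0.926600
step 4 [2y] bond c/2=27/800: DF=(4181391/4000000 − 27/800·(0.970700+0.930400+0.926600))/(1+27/800) = 9189/10000 ≈ 0.918900
step 5 [2.5y] swap r/2=865/46601: DF=(1 − 865/46601·(0.970700+0.930400+0.926600+0.918900))/(1+865/46601) = 1827/2000 ≈ 0.913500
step 6 [3y] zero: DF = P = 897/1000 ≈ 0.897000

1 1/2 9707/10000
2 1 1163/1250
3 3/2 4633/5000
4 2 9189/10000
5 5/2 1827/2000
6 3 897/1000
DF(3y) = 897/1000 ≈ 0.897000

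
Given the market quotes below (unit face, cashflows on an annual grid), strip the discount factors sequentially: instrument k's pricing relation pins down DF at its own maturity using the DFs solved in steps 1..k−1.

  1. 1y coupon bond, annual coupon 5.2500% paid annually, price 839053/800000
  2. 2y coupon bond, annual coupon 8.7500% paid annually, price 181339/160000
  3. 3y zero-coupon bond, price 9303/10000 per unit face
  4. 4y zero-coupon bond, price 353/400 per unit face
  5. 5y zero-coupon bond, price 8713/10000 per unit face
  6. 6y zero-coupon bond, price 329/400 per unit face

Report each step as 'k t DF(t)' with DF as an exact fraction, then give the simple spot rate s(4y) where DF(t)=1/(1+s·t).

step 1 [1y] bond c/1=21/400: DF=(839053/800000 − 21/400·(0))/(1+21/400) = 1993/2000 ≈ 0.996500
step 2 [2y] bond c/1=7/80: DF=(181339/160000 − 7/80·(0.996500))/(1+7/80) = 481/500 ≈ 0.962000
step 3 [3y] zero: DF = P = 9303/10000 ≈ 0.930300
step 4 [4y] zero: DF = P = 353/400 ≈ 0.882500
step 5 [5y] zero: DF = P = 8713/10000 ≈ 0.871300
step 6 [6y] zero: DF = P = 329/400 ≈ 0.822500

1 1 1993/2000
2 2 481/500
3 3 9303/10000
4 4 353/400
5 5 8713/10000
6 6 329/400
s(4y) = (1/(353/400) − 1)/(4) = 47/1412 ≈ 3.3286%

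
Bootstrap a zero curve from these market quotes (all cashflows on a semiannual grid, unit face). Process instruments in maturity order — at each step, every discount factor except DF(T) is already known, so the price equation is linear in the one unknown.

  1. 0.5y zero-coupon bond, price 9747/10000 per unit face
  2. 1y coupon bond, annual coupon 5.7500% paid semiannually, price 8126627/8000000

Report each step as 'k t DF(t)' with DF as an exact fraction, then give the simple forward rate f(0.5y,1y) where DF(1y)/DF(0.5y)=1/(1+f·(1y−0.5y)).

step 1 [0.5y] zero: DF = P = 9747/10000 ≈ 0.974700
step 2 [1y] bond c/2=23/800: DF=(8126627/8000000 − 23/800·(0.974700))/(1+23/800) = 4801/5000 ≈ 0.960200

1 1/2 9747/10000
2 1 4801/5000
f(0.5y,1y) = ((9747/10000)/(4801/5000) − 1)/(1/2) = 145/4801 ≈ 3.0202%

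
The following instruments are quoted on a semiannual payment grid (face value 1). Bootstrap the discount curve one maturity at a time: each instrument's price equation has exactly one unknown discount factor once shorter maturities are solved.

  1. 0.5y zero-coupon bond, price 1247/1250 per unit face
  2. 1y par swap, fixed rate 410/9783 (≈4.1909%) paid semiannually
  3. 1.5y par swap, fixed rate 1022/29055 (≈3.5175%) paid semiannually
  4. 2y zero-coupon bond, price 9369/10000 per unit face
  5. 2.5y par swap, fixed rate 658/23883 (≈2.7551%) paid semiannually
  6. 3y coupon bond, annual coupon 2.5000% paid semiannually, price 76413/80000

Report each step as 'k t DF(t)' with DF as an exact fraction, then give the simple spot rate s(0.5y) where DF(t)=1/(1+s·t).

1 1/2 1247/1250
2 1 959/1000
3 3/2 9489/10000
4 2 9369/10000
5 5/2 4671/5000
6 3 2211/2500
s(0.5y) = (1/(1247/1250) − 1)/(1/2) = 6/1247 ≈ 0.4812%

step 1 [0.5y] zero: DF = P = 1247/1250 ≈ 0.997600
step 2 [1y] swap r/2=205/9783: DF=(1 − 205/9783·(0.997600))/(1+205/9783) = 959/1000 ≈ 0.959000
step 3 [1.5y] swap r/2=511/29055: DF=(1 − 511/29055·(0.997600+0.959000))/(1+511/29055) = 9489/10000 ≈ 0.948900
step 4 [2y] zero: DF = P = 9369/10000 ≈ 0.936900
step 5 [2.5y] swap r/2=329/23883: DF=(1 − 329/23883·(0.997600+0.959000+0.948900+0.936900))/(1+329/23883) = 4671/5000 ≈ 0.934200
step 6 [3y] bond c/2=1/80: DF=(76413/80000 − 1/80·(0.997600+0.959000+0.948900+0.936900+0.934200))/(1+1/80) = 2211/2500 ≈ 0.884400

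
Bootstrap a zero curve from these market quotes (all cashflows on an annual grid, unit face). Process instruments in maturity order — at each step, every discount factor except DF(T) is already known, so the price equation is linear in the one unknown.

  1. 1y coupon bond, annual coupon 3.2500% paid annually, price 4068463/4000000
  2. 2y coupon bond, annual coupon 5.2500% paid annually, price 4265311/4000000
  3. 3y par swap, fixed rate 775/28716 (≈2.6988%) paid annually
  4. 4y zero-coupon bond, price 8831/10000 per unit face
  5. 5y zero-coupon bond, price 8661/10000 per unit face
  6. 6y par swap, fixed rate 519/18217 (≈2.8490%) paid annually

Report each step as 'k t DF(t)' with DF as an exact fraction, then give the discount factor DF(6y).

step 1 [1y] bond c/1=13/400: DF=(4068463/4000000 − 13/400·(0))/(1+13/400) = 9851/10000 ≈ 0.985100
step 2 [2y] bond c/1=21/400: DF=(4265311/4000000 − 21/400·(0.985100))/(1+21/400) = 241/250 ≈ 0.964000
step 3 [3y] swap r/1=775/28716: DF=(1 − 775/28716·(0.985100+0.964000))/(1+775/28716) = 369/400 ≈ 0.922500
step 4 [4y] zero: DF = P = 8831/10000 ≈ 0.883100
step 5 [5y] zero: DF = P = 8661/10000 ≈ 0.866100
step 6 [6y] swap r/1=519/18217: DF=(1 − 519/18217·(0.985100+0.964000+0.922500+0.883100+0.866100))/(1+519/18217) = 8443/10000 ≈ 0.844300

1 1 9851/10000
2 2 241/250
3 3 369/400
4 4 8831/10000
5 5 8661/10000
6 6 8443/10000
DF(6y) = 8443/10000 ≈ 0.844300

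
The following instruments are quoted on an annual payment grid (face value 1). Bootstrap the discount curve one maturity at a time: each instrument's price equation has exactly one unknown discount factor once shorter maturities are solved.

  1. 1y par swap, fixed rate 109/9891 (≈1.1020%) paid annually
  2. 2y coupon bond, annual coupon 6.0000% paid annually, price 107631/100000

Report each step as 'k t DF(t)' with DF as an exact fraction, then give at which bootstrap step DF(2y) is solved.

1 1 9891/10000
2 2 4797/5000
DF(2y) is solved at step 2

step 1 [1y] swap r/1=109/9891: DF=(1 − 109/9891·(0))/(1+109/9891) = 9891/10000 ≈ 0.989100
step 2 [2y] bond c/1=3/50: DF=(107631/100000 − 3/50·(0.989100))/(1+3/50) = 4797/5000 ≈ 0.959400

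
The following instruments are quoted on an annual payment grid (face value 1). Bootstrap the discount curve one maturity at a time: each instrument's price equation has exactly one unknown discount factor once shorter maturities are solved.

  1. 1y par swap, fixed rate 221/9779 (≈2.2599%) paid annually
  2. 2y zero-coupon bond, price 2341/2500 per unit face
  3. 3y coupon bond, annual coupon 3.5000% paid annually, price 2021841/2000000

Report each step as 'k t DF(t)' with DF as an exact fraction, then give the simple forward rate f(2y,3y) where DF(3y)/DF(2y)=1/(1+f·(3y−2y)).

step 1 [1y] swap r/1=221/9779: DF=(1 − 221/9779·(0))/(1+221/9779) = 9779/10000 ≈ 0.977900
step 2 [2y] zero: DF = P = 2341/2500 ≈ 0.936400
step 3 [3y] bond c/1=7/200: DF=(2021841/2000000 − 7/200·(0.977900+0.936400))/(1+7/200) = 114/125 ≈ 0.912000

1 1 9779/10000
2 2 2341/2500
3 3 114/125
f(2y,3y) = ((2341/2500)/(114/125) − 1)/(1) = 61/2280 ≈ 2.6754%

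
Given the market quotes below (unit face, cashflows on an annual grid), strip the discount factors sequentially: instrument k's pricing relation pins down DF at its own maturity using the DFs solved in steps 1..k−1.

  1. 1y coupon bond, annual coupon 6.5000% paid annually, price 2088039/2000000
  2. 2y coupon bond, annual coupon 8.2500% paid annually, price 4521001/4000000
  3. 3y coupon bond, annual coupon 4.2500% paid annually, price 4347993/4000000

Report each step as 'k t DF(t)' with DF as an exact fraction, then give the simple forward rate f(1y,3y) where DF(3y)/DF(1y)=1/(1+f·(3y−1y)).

1 1 9803/10000
2 2 4847/5000
3 3 602/625
f(1y,3y) = ((9803/10000)/(602/625) − 1)/(2) = 171/19264 ≈ 0.8877%

step 1 [1y] bond c/1=13/200: DF=(2088039/2000000 − 13/200·(0))/(1+13/200) = 9803/10000 ≈ 0.980300
step 2 [2y] bond c/1=33/400: DF=(4521001/4000000 − 33/400·(0.980300))/(1+33/400) = 4847/5000 ≈ 0.969400
step 3 [3y] bond c/1=17/400: DF=(4347993/4000000 − 17/400·(0.980300+0.969400))/(1+17/400) = 602/625 ≈ 0.963200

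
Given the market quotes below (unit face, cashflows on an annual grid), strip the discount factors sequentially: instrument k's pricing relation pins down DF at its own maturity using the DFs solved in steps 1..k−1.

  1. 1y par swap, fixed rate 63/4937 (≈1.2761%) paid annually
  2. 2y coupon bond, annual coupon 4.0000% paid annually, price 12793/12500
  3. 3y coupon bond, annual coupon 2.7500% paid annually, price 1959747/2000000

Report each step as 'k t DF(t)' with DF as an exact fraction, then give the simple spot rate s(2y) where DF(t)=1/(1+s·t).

step 1 [1y] swap r/1=63/4937: DF=(1 − 63/4937·(0))/(1+63/4937) = 4937/5000 ≈ 0.987400
step 2 [2y] bond c/1=1/25: DF=(12793/12500 − 1/25·(0.987400))/(1+1/25) = 9461/10000 ≈ 0.946100
step 3 [3y] bond c/1=11/400: DF=(1959747/2000000 − 11/400·(0.987400+0.946100))/(1+11/400) = 9019/10000 ≈ 0.901900

1 1 4937/5000
2 2 9461/10000
3 3 9019/10000
s(2y) = (1/(9461/10000) − 1)/(2) = 539/18922 ≈ 2.8485%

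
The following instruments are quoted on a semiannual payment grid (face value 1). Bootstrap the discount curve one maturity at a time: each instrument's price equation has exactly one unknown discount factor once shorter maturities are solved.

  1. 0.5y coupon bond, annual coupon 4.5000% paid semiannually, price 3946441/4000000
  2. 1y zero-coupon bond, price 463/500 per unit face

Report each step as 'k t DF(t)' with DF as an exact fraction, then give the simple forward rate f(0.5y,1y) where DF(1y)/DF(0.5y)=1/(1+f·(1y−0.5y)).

1 1/2 9649/10000
2 1 463/500
f(0.5y,1y) = ((9649/10000)/(463/500) − 1)/(1/2) = 389/4630 ≈ 8.4017%

step 1 [0.5y] bond c/2=9/400: DF=(3946441/4000000 − 9/400·(0))/(1+9/400) = 9649/10000 ≈ 0.964900
step 2 [1y] zero: DF = P = 463/500 ≈ 0.926000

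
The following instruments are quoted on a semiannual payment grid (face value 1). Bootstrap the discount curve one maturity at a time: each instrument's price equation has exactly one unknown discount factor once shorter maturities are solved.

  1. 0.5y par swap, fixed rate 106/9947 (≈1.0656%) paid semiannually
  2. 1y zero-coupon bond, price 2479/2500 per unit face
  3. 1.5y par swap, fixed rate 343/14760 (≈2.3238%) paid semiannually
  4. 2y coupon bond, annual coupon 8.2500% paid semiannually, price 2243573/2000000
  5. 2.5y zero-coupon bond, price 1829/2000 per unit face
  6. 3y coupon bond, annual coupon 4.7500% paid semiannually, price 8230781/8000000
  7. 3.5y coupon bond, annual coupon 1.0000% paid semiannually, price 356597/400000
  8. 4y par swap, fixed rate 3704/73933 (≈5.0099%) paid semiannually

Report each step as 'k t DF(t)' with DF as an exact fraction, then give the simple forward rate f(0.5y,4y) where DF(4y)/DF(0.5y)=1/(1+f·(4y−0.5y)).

1 1/2 9947/10000
2 1 2479/2500
3 3/2 9657/10000
4 2 2401/2500
5 5/2 1829/2000
6 3 893/1000
7 7/2 4293/5000
8 4 2037/2500
f(0.5y,4y) = ((9947/10000)/(2037/2500) − 1)/(7/2) = 257/4074 ≈ 6.3083%

step 1 [0.5y] swap r/2=53/9947: DF=(1 − 53/9947·(0))/(1+53/9947) = 9947/10000 ≈ 0.994700
step 2 [1y] zero: DF = P = 2479/2500 ≈ 0.991600
step 3 [1.5y] swap r/2=343/29520: DF=(1 − 343/29520·(0.994700+0.991600))/(1+343/29520) = 9657/10000 ≈ 0.965700
step 4 [2y] bond c/2=33/800: DF=(2243573/2000000 − 33/800·(0.994700+0.991600+0.965700))/(1+33/800) = 2401/2500 ≈ 0.960400
step 5 [2.5y] zero: DF = P = 1829/2000 ≈ 0.914500
step 6 [3y] bond c/2=19/800: DF=(8230781/8000000 − 19/800·(0.994700+0.991600+0.965700+0.960400+0.914500))/(1+19/800) = 893/1000 ≈ 0.893000
step 7 [3.5y] bond c/2=1/200: DF=(356597/400000 − 1/200·(0.994700+0.991600+0.965700+0.960400+0.914500+0.893000))/(1+1/200) = 4293/5000 ≈ 0.858600
step 8 [4y] swap r/2=1852/73933: DF=(1 − 1852/73933·(0.994700+0.991600+0.965700+0.960400+0.914500+0.893000+0.858600))/(1+1852/73933) = 2037/2500 ≈ 0.814800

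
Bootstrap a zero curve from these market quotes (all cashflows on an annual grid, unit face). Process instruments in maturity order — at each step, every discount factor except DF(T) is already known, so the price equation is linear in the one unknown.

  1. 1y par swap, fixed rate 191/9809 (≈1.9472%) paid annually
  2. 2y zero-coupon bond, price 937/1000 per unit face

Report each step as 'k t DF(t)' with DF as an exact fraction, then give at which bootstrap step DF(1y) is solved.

1 1 9809/10000
2 2 937/1000
DF(1y) is solved at step 1

step 1 [1y] swap r/1=191/9809: DF=(1 − 191/9809·(0))/(1+191/9809) = 9809/10000 ≈ 0.980900
step 2 [2y] zero: DF = P = 937/1000 ≈ 0.937000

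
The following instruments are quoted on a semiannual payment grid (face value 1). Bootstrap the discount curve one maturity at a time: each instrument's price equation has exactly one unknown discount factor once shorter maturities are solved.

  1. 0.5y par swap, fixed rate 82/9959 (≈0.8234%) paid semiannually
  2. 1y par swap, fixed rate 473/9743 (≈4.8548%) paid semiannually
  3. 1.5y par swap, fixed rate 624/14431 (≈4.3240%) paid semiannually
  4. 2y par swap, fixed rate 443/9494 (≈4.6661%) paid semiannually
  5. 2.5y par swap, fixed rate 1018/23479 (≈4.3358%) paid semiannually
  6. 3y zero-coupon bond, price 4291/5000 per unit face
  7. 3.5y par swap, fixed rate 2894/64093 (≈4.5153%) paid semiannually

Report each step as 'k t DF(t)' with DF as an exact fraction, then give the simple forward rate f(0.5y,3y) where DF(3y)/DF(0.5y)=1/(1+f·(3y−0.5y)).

step 1 [0.5y] swap r/2=41/9959: DF=(1 − 41/9959·(0))/(1+41/9959) = 9959/10000 ≈ 0.995900
step 2 [1y] swap r/2=473/19486: DF=(1 − 473/19486·(0.995900))/(1+473/19486) = 9527/10000 ≈ 0.952700
step 3 [1.5y] swap r/2=312/14431: DF=(1 − 312/14431·(0.995900+0.952700))/(1+312/14431) = 586/625 ≈ 0.937600
step 4 [2y] swap r/2=443/18988: DF=(1 − 443/18988·(0.995900+0.952700+0.937600))/(1+443/18988) = 4557/5000 ≈ 0.911400
step 5 [2.5y] swap r/2=509/23479: DF=(1 − 509/23479·(0.995900+0.952700+0.937600+0.911400))/(1+509/23479) = 4491/5000 ≈ 0.898200
step 6 [3y] zero: DF = P = 4291/5000 ≈ 0.858200
step 7 [3.5y] swap r/2=1447/64093: DF=(1 − 1447/64093·(0.995900+0.952700+0.937600+0.911400+0.898200+0.858200))/(1+1447/64093) = 8553/10000 ≈ 0.855300

1 1/2 9959/10000
2 1 9527/10000
3 3/2 586/625
4 2 4557/5000
5 5/2 4491/5000
6 3 4291/5000
7 7/2 8553/10000
f(0.5y,3y) = ((9959/10000)/(4291/5000) − 1)/(5/2) = 1377/21455 ≈ 6.4181%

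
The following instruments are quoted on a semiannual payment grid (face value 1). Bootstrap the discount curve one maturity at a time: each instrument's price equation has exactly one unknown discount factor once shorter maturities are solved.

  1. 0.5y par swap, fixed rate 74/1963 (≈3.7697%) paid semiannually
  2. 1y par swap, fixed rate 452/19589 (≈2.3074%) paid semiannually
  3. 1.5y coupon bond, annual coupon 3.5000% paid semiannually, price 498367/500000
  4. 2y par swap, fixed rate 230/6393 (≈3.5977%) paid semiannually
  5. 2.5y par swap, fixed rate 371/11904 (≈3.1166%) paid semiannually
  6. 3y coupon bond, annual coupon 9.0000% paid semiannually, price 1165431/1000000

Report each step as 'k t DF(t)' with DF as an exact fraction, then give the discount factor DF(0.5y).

step 1 [0.5y] swap r/2=37/1963: DF=(1 − 37/1963·(0))/(1+37/1963) = 1963/2000 ≈ 0.981500
step 2 [1y] swap r/2=226/19589: DF=(1 − 226/19589·(0.981500))/(1+226/19589) = 4887/5000 ≈ 0.977400
step 3 [1.5y] bond c/2=7/400: DF=(498367/500000 − 7/400·(0.981500+0.977400))/(1+7/400) = 9459/10000 ≈ 0.945900
step 4 [2y] swap r/2=115/6393: DF=(1 − 115/6393·(0.981500+0.977400+0.945900))/(1+115/6393) = 931/1000 ≈ 0.931000
step 5 [2.5y] swap r/2=371/23808: DF=(1 − 371/23808·(0.981500+0.977400+0.945900+0.931000))/(1+371/23808) = 4629/5000 ≈ 0.925800
step 6 [3y] bond c/2=9/200: DF=(1165431/1000000 − 9/200·(0.981500+0.977400+0.945900+0.931000+0.925800))/(1+9/200) = 4551/5000 ≈ 0.910200

1 1/2 1963/2000
2 1 4887/5000
3 3/2 9459/10000
4 2 931/1000
5 5/2 4629/5000
6 3 4551/5000
DF(0.5y) = 1963/2000 ≈ 0.981500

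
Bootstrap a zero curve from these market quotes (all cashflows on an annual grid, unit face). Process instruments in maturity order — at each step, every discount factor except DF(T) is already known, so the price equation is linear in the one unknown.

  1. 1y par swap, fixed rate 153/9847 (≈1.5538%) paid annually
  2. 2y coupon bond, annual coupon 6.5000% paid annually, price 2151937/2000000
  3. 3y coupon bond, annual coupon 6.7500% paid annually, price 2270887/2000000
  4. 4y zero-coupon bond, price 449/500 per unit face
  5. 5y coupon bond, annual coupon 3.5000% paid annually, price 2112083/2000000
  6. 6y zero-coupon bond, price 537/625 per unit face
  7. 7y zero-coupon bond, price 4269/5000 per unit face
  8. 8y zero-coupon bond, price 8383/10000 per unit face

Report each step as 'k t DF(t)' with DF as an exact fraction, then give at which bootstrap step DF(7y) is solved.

step 1 [1y] swap r/1=153/9847: DF=(1 − 153/9847·(0))/(1+153/9847) = 9847/10000 ≈ 0.984700
step 2 [2y] bond c/1=13/200: DF=(2151937/2000000 − 13/200·(0.984700))/(1+13/200) = 4751/5000 ≈ 0.950200
step 3 [3y] bond c/1=27/400: DF=(2270887/2000000 − 27/400·(0.984700+0.950200))/(1+27/400) = 9413/10000 ≈ 0.941300
step 4 [4y] zero: DF = P = 449/500 ≈ 0.898000
step 5 [5y] bond c/1=7/200: DF=(2112083/2000000 − 7/200·(0.984700+0.950200+0.941300+0.898000))/(1+7/200) = 8927/10000 ≈ 0.892700
step 6 [6y] zero: DF = P = 537/625 ≈ 0.859200
step 7 [7y] zero: DF = P = 4269/5000 ≈ 0.853800
step 8 [8y] zero: DF = P = 8383/10000 ≈ 0.838300

1 1 9847/10000
2 2 4751/5000
3 3 9413/10000
4 4 449/500
5 5 8927/10000
6 6 537/625
7 7 4269/5000
8 8 8383/10000
DF(7y) is solved at step 7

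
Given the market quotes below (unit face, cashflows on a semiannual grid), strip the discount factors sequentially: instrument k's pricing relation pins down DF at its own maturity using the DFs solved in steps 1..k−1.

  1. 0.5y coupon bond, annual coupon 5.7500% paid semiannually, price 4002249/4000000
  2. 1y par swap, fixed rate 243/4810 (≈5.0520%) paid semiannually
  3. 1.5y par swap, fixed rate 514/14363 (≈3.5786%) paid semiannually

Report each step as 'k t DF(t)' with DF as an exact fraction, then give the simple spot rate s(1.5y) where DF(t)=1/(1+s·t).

1 1/2 4863/5000
2 1 4757/5000
3 3/2 4743/5000
s(1.5y) = (1/(4743/5000) − 1)/(3/2) = 514/14229 ≈ 3.6123%

step 1 [0.5y] bond c/2=23/800: DF=(4002249/4000000 − 23/800·(0))/(1+23/800) = 4863/5000 ≈ 0.972600
step 2 [1y] swap r/2=243/9620: DF=(1 − 243/9620·(0.972600))/(1+243/9620) = 4757/5000 ≈ 0.951400
step 3 [1.5y] swap r/2=257/14363: DF=(1 − 257/14363·(0.972600+0.951400))/(1+257/14363) = 4743/5000 ≈ 0.948600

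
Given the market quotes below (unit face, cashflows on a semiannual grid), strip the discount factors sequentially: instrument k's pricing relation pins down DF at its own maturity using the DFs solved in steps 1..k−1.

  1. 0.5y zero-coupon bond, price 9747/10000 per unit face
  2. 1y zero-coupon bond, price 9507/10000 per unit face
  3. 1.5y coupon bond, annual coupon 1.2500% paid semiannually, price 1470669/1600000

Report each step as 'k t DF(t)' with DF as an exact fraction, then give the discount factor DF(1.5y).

step 1 [0.5y] zero: DF = P = 9747/10000 ≈ 0.974700
step 2 [1y] zero: DF = P = 9507/10000 ≈ 0.950700
step 3 [1.5y] bond c/2=1/160: DF=(1470669/1600000 − 1/160·(0.974700+0.950700))/(1+1/160) = 1803/2000 ≈ 0.901500

1 1/2 9747/10000
2 1 9507/10000
3 3/2 1803/2000
DF(1.5y) = 1803/2000 ≈ 0.901500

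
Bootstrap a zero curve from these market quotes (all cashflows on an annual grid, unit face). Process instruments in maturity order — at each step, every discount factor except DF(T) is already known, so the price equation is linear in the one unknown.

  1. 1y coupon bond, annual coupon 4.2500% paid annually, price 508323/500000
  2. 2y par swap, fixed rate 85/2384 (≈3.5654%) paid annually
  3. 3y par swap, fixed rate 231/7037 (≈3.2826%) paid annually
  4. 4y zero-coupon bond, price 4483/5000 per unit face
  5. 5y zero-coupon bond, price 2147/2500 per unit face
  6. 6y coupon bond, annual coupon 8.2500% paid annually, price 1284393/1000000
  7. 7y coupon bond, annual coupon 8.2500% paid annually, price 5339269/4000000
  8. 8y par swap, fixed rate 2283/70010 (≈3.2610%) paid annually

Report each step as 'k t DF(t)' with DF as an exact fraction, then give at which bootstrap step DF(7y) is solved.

step 1 [1y] bond c/1=17/400: DF=(508323/500000 − 17/400·(0))/(1+17/400) = 1219/1250 ≈ 0.975200
step 2 [2y] swap r/1=85/2384: DF=(1 − 85/2384·(0.975200))/(1+85/2384) = 233/250 ≈ 0.932000
step 3 [3y] swap r/1=231/7037: DF=(1 − 231/7037·(0.975200+0.932000))/(1+231/7037) = 2269/2500 ≈ 0.907600
step 4 [4y] zero: DF = P = 4483/5000 ≈ 0.896600
step 5 [5y] zero: DF = P = 2147/2500 ≈ 0.858800
step 6 [6y] bond c/1=33/400: DF=(1284393/1000000 − 33/400·(0.975200+0.932000+0.907600+0.896600+0.858800))/(1+33/400) = 4191/5000 ≈ 0.838200
step 7 [7y] bond c/1=33/400: DF=(5339269/4000000 − 33/400·(0.975200+0.932000+0.907600+0.896600+0.858800+0.838200))/(1+33/400) = 8209/10000 ≈ 0.820900
step 8 [8y] swap r/1=2283/70010: DF=(1 − 2283/70010·(0.975200+0.932000+0.907600+0.896600+0.858800+0.838200+0.820900))/(1+2283/70010) = 7717/10000 ≈ 0.771700

1 1 1219/1250
2 2 233/250
3 3 2269/2500
4 4 4483/5000
5 5 2147/2500
6 6 4191/5000
7 7 8209/10000
8 8 7717/10000
DF(7y) is solved at step 7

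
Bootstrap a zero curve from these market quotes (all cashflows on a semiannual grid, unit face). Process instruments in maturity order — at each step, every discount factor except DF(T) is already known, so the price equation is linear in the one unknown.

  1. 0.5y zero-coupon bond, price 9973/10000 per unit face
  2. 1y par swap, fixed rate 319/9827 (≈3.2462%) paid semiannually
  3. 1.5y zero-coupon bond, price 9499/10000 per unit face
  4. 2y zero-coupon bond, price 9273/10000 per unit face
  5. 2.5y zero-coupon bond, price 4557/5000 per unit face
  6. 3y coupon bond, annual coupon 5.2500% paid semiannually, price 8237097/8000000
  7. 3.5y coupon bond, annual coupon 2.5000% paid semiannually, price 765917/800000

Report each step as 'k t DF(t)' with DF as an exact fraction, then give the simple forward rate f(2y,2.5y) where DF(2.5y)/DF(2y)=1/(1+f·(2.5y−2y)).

1 1/2 9973/10000
2 1 9681/10000
3 3/2 9499/10000
4 2 9273/10000
5 5/2 4557/5000
6 3 8817/10000
7 7/2 219/250
f(2y,2.5y) = ((9273/10000)/(4557/5000) − 1)/(1/2) = 53/1519 ≈ 3.4891%

step 1 [0.5y] zero: DF = P = 9973/10000 ≈ 0.997300
step 2 [1y] swap r/2=319/19654: DF=(1 − 319/19654·(0.997300))/(1+319/19654) = 9681/10000 ≈ 0.968100
step 3 [1.5y] zero: DF = P = 9499/10000 ≈ 0.949900
step 4 [2y] zero: DF = P = 9273/10000 ≈ 0.927300
step 5 [2.5y] zero: DF = P = 4557/5000 ≈ 0.911400
step 6 [3y] bond c/2=21/800: DF=(8237097/8000000 − 21/800·(0.997300+0.968100+0.949900+0.927300+0.911400))/(1+21/800) = 8817/10000 ≈ 0.881700
step 7 [3.5y] bond c/2=1/80: DF=(765917/800000 − 1/80·(0.997300+0.968100+0.949900+0.927300+0.911400+0.881700))/(1+1/80) = 219/250 ≈ 0.876000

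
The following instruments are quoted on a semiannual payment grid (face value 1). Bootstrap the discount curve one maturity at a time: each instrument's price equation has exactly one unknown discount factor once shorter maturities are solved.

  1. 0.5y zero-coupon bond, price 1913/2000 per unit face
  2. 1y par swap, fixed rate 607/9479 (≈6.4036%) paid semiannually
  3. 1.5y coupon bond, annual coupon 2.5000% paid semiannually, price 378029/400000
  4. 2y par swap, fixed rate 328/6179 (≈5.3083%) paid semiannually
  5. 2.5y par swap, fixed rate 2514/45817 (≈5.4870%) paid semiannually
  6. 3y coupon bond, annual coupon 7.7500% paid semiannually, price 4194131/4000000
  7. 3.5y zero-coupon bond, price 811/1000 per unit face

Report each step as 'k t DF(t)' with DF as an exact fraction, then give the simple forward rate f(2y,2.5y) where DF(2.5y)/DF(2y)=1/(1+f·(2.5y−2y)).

step 1 [0.5y] zero: DF = P = 1913/2000 ≈ 0.956500
step 2 [1y] swap r/2=607/18958: DF=(1 − 607/18958·(0.956500))/(1+607/18958) = 9393/10000 ≈ 0.939300
step 3 [1.5y] bond c/2=1/80: DF=(378029/400000 − 1/80·(0.956500+0.939300))/(1+1/80) = 91/100 ≈ 0.910000
step 4 [2y] swap r/2=164/6179: DF=(1 − 164/6179·(0.956500+0.939300+0.910000))/(1+164/6179) = 1127/1250 ≈ 0.901600
step 5 [2.5y] swap r/2=1257/45817: DF=(1 − 1257/45817·(0.956500+0.939300+0.910000+0.901600))/(1+1257/45817) = 8743/10000 ≈ 0.874300
step 6 [3y] bond c/2=31/800: DF=(4194131/4000000 − 31/800·(0.956500+0.939300+0.910000+0.901600+0.874300))/(1+31/800) = 1677/2000 ≈ 0.838500
step 7 [3.5y] zero: DF = P = 811/1000 ≈ 0.811000

1 1/2 1913/2000
2 1 9393/10000
3 3/2 91/100
4 2 1127/1250
5 5/2 8743/10000
6 3 1677/2000
7 7/2 811/1000
f(2y,2.5y) = ((1127/1250)/(8743/10000) − 1)/(1/2) = 78/1249 ≈ 6.2450%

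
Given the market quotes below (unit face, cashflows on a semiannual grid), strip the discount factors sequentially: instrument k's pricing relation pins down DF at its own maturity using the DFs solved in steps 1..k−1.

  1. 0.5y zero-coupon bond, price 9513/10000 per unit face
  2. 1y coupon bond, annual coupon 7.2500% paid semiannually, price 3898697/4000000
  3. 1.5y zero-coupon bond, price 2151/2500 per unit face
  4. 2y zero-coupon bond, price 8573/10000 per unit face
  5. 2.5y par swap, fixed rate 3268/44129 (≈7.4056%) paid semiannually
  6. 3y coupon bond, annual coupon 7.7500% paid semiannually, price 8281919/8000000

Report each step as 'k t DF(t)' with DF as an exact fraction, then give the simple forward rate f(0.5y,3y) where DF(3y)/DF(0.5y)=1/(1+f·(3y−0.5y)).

step 1 [0.5y] zero: DF = P = 9513/10000 ≈ 0.951300
step 2 [1y] bond c/2=29/800: DF=(3898697/4000000 − 29/800·(0.951300))/(1+29/800) = 9073/10000 ≈ 0.907300
step 3 [1.5y] zero: DF = P = 2151/2500 ≈ 0.860400
step 4 [2y] zero: DF = P = 8573/10000 ≈ 0.857300
step 5 [2.5y] swap r/2=1634/44129: DF=(1 − 1634/44129·(0.951300+0.907300+0.860400+0.857300))/(1+1634/44129) = 4183/5000 ≈ 0.836600
step 6 [3y] bond c/2=31/800: DF=(8281919/8000000 − 31/800·(0.951300+0.907300+0.860400+0.857300+0.836600))/(1+31/800) = 104/125 ≈ 0.832000

1 1/2 9513/10000
2 1 9073/10000
3 3/2 2151/2500
4 2 8573/10000
5 5/2 4183/5000
6 3 104/125
f(0.5y,3y) = ((9513/10000)/(104/125) − 1)/(5/2) = 1193/20800 ≈ 5.7356%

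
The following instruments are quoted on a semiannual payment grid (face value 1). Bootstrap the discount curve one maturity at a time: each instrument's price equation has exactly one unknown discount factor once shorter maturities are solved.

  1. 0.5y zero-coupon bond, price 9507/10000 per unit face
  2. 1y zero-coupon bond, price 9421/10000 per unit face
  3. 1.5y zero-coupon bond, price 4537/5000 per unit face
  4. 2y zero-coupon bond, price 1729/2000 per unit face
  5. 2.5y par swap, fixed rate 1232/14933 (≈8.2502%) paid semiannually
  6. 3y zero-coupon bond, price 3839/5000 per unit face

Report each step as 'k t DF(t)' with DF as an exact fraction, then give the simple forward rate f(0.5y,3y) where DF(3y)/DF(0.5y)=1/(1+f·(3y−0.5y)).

1 1/2 9507/10000
2 1 9421/10000
3 3/2 4537/5000
4 2 1729/2000
5 5/2 1019/1250
6 3 3839/5000
f(0.5y,3y) = ((9507/10000)/(3839/5000) − 1)/(5/2) = 1829/19195 ≈ 9.5285%

step 1 [0.5y] zero: DF = P = 9507/10000 ≈ 0.950700
step 2 [1y] zero: DF = P = 9421/10000 ≈ 0.942100
step 3 [1.5y] zero: DF = P = 4537/5000 ≈ 0.907400
step 4 [2y] zero: DF = P = 1729/2000 ≈ 0.864500
step 5 [2.5y] swap r/2=616/14933: DF=(1 − 616/14933·(0.950700+0.942100+0.907400+0.864500))/(1+616/14933) = 1019/1250 ≈ 0.815200
step 6 [3y] zero: DF = P = 3839/5000 ≈ 0.767800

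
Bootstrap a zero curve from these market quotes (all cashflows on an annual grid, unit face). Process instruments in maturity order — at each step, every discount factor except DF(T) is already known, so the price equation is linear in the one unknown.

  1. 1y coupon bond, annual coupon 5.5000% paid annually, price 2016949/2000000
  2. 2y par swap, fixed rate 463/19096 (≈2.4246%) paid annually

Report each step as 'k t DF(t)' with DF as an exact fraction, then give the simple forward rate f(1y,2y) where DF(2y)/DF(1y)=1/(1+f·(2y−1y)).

step 1 [1y] bond c/1=11/200: DF=(2016949/2000000 − 11/200·(0))/(1+11/200) = 9559/10000 ≈ 0.955900
step 2 [2y] swap r/1=463/19096: DF=(1 − 463/19096·(0.955900))/(1+463/19096) = 9537/10000 ≈ 0.953700

1 1 9559/10000
2 2 9537/10000
f(1y,2y) = ((9559/10000)/(9537/10000) − 1)/(1) = 2/867 ≈ 0.2307%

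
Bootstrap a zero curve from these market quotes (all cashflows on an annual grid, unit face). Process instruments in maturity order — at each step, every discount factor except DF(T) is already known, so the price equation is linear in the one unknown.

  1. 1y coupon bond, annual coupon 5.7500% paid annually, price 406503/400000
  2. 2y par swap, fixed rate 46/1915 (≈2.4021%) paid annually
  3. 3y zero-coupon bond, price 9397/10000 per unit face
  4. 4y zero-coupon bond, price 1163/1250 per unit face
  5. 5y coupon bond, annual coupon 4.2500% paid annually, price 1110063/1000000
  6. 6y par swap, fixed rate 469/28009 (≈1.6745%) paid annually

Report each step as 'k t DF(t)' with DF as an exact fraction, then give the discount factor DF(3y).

step 1 [1y] bond c/1=23/400: DF=(406503/400000 − 23/400·(0))/(1+23/400) = 961/1000 ≈ 0.961000
step 2 [2y] swap r/1=46/1915: DF=(1 − 46/1915·(0.961000))/(1+46/1915) = 477/500 ≈ 0.954000
step 3 [3y] zero: DF = P = 9397/10000 ≈ 0.939700
step 4 [4y] zero: DF = P = 1163/1250 ≈ 0.930400
step 5 [5y] bond c/1=17/400: DF=(1110063/1000000 − 17/400·(0.961000+0.954000+0.939700+0.930400))/(1+17/400) = 1821/2000 ≈ 0.910500
step 6 [6y] swap r/1=469/28009: DF=(1 − 469/28009·(0.961000+0.954000+0.939700+0.930400+0.910500))/(1+469/28009) = 4531/5000 ≈ 0.906200

1 1 961/1000
2 2 477/500
3 3 9397/10000
4 4 1163/1250
5 5 1821/2000
6 6 4531/5000
DF(3y) = 9397/10000 ≈ 0.939700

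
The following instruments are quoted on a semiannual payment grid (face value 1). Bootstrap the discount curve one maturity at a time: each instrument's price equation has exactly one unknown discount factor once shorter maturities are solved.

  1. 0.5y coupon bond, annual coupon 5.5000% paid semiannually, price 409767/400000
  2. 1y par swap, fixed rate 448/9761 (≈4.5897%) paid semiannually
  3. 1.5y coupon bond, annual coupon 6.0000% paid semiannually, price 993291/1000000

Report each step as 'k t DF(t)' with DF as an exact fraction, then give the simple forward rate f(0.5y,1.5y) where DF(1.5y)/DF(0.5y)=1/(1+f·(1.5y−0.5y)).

1 1/2 997/1000
2 1 597/625
3 3/2 363/400
f(0.5y,1.5y) = ((997/1000)/(363/400) − 1)/(1) = 179/1815 ≈ 9.8623%

step 1 [0.5y] bond c/2=11/400: DF=(409767/400000 − 11/400·(0))/(1+11/400) = 997/1000 ≈ 0.997000
step 2 [1y] swap r/2=224/9761: DF=(1 − 224/9761·(0.997000))/(1+224/9761) = 597/625 ≈ 0.955200
step 3 [1.5y] bond c/2=3/100: DF=(993291/1000000 − 3/100·(0.997000+0.955200))/(1+3/100) = 363/400 ≈ 0.907500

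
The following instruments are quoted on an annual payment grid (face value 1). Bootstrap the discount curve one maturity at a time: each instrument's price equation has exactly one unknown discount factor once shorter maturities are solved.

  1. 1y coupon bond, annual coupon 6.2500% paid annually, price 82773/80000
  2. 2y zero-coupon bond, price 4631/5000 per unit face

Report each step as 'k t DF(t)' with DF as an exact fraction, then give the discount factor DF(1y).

1 1 4869/5000
2 2 4631/5000
DF(1y) = 4869/5000 ≈ 0.973800

step 1 [1y] bond c/1=1/16: DF=(82773/80000 − 1/16·(0))/(1+1/16) = 4869/5000 ≈ 0.973800
step 2 [2y] zero: DF = P = 4631/5000 ≈ 0.926200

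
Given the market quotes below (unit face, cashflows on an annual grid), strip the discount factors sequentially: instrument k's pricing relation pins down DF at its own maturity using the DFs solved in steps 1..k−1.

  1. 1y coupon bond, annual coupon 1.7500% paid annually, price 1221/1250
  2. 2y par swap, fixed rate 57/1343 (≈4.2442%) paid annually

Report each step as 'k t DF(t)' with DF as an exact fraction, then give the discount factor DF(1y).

1 1 24/25
2 2 4601/5000
DF(1y) = 24/25 ≈ 0.960000

step 1 [1y] bond c/1=7/400: DF=(1221/1250 − 7/400·(0))/(1+7/400) = 24/25 ≈ 0.960000
step 2 [2y] swap r/1=57/1343: DF=(1 − 57/1343·(0.960000))/(1+57/1343) = 4601/5000 ≈ 0.920200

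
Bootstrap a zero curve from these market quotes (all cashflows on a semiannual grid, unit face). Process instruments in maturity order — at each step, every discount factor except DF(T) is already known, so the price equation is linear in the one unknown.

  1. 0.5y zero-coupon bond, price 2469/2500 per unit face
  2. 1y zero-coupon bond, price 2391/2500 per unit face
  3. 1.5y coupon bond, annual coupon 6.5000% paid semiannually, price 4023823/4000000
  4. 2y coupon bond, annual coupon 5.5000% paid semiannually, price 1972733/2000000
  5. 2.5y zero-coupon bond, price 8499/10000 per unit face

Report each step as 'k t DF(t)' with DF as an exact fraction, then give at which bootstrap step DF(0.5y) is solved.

1 1/2 2469/2500
2 1 2391/2500
3 3/2 9131/10000
4 2 1767/2000
5 5/2 8499/10000
DF(0.5y) is solved at step 1

step 1 [0.5y] zero: DF = P = 2469/2500 ≈ 0.987600
step 2 [1y] zero: DF = P = 2391/2500 ≈ 0.956400
step 3 [1.5y] bond c/2=13/400: DF=(4023823/4000000 − 13/400·(0.987600+0.956400))/(1+13/400) = 9131/10000 ≈ 0.913100
step 4 [2y] bond c/2=11/400: DF=(1972733/2000000 − 11/400·(0.987600+0.956400+0.913100))/(1+11/400) = 1767/2000 ≈ 0.883500
step 5 [2.5y] zero: DF = P = 8499/10000 ≈ 0.849900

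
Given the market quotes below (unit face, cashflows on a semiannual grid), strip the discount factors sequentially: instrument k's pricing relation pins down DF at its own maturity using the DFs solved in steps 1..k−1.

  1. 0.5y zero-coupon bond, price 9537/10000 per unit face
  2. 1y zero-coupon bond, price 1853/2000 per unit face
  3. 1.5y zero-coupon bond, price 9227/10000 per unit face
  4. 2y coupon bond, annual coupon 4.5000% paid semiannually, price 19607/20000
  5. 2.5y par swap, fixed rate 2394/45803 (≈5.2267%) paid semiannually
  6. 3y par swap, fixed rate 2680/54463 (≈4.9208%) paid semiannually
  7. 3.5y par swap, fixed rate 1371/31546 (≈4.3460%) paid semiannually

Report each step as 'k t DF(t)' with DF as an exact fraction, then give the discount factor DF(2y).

1 1/2 9537/10000
2 1 1853/2000
3 3/2 9227/10000
4 2 8971/10000
5 5/2 8803/10000
6 3 433/500
7 7/2 8629/10000
DF(2y) = 8971/10000 ≈ 0.897100

step 1 [0.5y] zero: DF = P = 9537/10000 ≈ 0.953700
step 2 [1y] zero: DF = P = 1853/2000 ≈ 0.926500
step 3 [1.5y] zero: DF = P = 9227/10000 ≈ 0.922700
step 4 [2y] bond c/2=9/400: DF=(19607/20000 − 9/400·(0.953700+0.926500+0.922700))/(1+9/400) = 8971/10000 ≈ 0.897100
step 5 [2.5y] swap r/2=1197/45803: DF=(1 − 1197/45803·(0.953700+0.926500+0.922700+0.897100))/(1+1197/45803) = 8803/10000 ≈ 0.880300
step 6 [3y] swap r/2=1340/54463: DF=(1 − 1340/54463·(0.953700+0.926500+0.922700+0.897100+0.880300))/(1+1340/54463) = 433/500 ≈ 0.866000
step 7 [3.5y] swap r/2=1371/63092: DF=(1 − 1371/63092·(0.953700+0.926500+0.922700+0.897100+0.880300+0.866000))/(1+1371/63092) = 8629/10000 ≈ 0.862900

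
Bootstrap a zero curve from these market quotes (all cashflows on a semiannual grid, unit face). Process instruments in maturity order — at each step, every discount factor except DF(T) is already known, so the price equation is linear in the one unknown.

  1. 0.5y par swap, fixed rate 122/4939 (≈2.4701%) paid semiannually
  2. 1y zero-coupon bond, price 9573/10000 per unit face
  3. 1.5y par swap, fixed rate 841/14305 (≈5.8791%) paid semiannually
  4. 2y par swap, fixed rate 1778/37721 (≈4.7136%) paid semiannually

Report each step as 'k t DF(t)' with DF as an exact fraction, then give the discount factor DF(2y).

step 1 [0.5y] swap r/2=61/4939: DF=(1 − 61/4939·(0))/(1+61/4939) = 4939/5000 ≈ 0.987800
step 2 [1y] zero: DF = P = 9573/10000 ≈ 0.957300
step 3 [1.5y] swap r/2=841/28610: DF=(1 − 841/28610·(0.987800+0.957300))/(1+841/28610) = 9159/10000 ≈ 0.915900
step 4 [2y] swap r/2=889/37721: DF=(1 − 889/37721·(0.987800+0.957300+0.915900))/(1+889/37721) = 9111/10000 ≈ 0.911100

1 1/2 4939/5000
2 1 9573/10000
3 3/2 9159/10000
4 2 9111/10000
DF(2y) = 9111/10000 ≈ 0.911100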